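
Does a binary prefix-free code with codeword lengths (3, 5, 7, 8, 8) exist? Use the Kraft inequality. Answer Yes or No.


Kraft sum = sum(2^(-l_i)) = 0.1719, need <= 1. Result: satisfied (a binary prefix-free code with these lengths exists)

Yes


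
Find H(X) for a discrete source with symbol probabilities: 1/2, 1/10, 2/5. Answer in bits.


H = -sum(p_i * log2(p_i)). Terms: -(1/2)*log2(1/2) = 0.500000; -(1/10)*log2(1/10) = 0.332193; -(2/5)*log2(2/5) = 0.528771. H = 0.500000 + 0.332193 + 0.528771 = 1.361

1.361 bits


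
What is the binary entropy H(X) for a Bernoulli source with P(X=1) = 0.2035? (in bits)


H = -p*log2(p) - (1-p)*log2(1-p). -0.2035*log2(0.2035) = 0.467419; -0.7965*log2(0.7965) = 0.261454. H = 0.467419 + 0.261454 = 0.7289

0.7289 bits


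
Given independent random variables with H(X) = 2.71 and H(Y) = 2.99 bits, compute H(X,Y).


For independent variables, H(X,Y) = H(X) + H(Y) = 2.71 + 2.99 = 5.7

5.7 bits


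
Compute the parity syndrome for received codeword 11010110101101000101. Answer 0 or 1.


Syndrome = XOR of all bits = 1 XOR 1 XOR 0 XOR 1 XOR 0 XOR 1 XOR 1 XOR 0 XOR 1 XOR 0 XOR 1 XOR 1 XOR 0 XOR 1 XOR 0 XOR 0 XOR 0 XOR 1 XOR 0 XOR 1 = 1

1


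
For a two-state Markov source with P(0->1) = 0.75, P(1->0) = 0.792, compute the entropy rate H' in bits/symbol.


Stationary distribution: pi_0 = p10/(p01+p10) = 0.5136, pi_1 = 0.4864. Entropy rate H' = pi_0*H(p01) + pi_1*H(p10) = 0.5136*0.8113 + 0.4864*0.7376 = 0.7755

0.7755 bits/symbol


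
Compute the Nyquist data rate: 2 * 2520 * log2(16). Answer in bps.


Rate = 2 * B * log2(M) = 2 * 2520 * 4.0 = 20160.0

20160.0 bps


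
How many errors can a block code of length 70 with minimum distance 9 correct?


Correction capability = floor((d-1)/2) = floor((9-1)/2) = 4

4 errors


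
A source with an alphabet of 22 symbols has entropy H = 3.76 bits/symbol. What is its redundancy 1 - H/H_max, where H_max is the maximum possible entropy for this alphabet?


H_max = log2(K) = log2(22) = 4.4594 bits/symbol. Redundancy = 1 - H/H_max = 1 - 3.76/4.4594 = 1 - 0.8432 = 0.1568

0.1568


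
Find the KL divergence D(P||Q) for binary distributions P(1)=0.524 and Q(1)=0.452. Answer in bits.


KL = p*log2(p/q) + (1-p)*log2((1-p)/(1-q)) = 0.524*log2(0.524/0.452) + 0.476*log2(0.476/0.548) = 0.015

0.015 bits


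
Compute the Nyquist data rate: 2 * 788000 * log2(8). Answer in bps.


Rate = 2 * B * log2(M) = 2 * 788000 * 3.0 = 4728000.0

4728000.0 bps


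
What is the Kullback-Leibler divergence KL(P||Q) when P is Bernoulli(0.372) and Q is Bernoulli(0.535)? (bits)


KL = p*log2(p/q) + (1-p)*log2((1-p)/(1-q)) = 0.372*log2(0.372/0.535) + 0.628*log2(0.628/0.465) = 0.0772

0.0772 bits


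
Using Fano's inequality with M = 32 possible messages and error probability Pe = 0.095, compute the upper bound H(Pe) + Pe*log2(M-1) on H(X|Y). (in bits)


H(Pe) = -Pe*log2(Pe) - (1-Pe)*log2(1-Pe) = -0.095*log2(0.095) - 0.905*log2(0.905) = 0.322613 + 0.130329 = 0.4529. Pe*log2(M-1) = 0.095*log2(31) = 0.470649. Bound = H(Pe) + Pe*log2(M-1) = 0.322613 + 0.130329 + 0.470649 = 0.9236

0.9236 bits


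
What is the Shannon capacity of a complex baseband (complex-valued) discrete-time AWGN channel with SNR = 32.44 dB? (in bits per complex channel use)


SNR_linear = 10^(32.44/10) = 1753.8805; C = log2(1 + SNR_linear) = log2(1 + 1753.8805) = 10.7772

10.7772 bits/channel use


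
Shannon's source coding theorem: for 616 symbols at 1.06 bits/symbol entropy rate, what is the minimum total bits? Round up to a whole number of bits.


Minimum bits >= n * H = 616 * 1.06 = 652.96, rounded up to a whole number of bits = 653

653 bits


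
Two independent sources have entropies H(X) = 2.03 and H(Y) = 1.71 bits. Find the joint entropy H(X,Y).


For independent variables, H(X,Y) = H(X) + H(Y) = 2.03 + 1.71 = 3.74

3.74 bits


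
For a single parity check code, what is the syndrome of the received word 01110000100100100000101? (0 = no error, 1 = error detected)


Syndrome = XOR of all bits = 0 XOR 1 XOR 1 XOR 1 XOR 0 XOR 0 XOR 0 XOR 0 XOR 1 XOR 0 XOR 0 XOR 1 XOR 0 XOR 0 XOR 1 XOR 0 XOR 0 XOR 0 XOR 0 XOR 0 XOR 1 XOR 0 XOR 1 = 0

0


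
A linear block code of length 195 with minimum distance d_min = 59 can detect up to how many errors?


Detection capability = d_min - 1 = 59 - 1 = 58

58 errors


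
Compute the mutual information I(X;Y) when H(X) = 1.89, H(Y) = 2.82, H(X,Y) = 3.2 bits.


I(X;Y) = H(X) + H(Y) - H(X,Y) = 1.89 + 2.82 - 3.2 = 1.51

1.51 bits


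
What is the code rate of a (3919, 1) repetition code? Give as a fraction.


Rate = k/n = 1/3919

1/3919


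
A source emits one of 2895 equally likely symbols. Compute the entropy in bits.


H = log2(n) = log2(2895) = 11.4993

11.4993 bits


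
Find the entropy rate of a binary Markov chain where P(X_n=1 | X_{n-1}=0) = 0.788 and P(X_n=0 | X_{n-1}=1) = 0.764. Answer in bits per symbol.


Stationary distribution: pi_0 = p10/(p01+p10) = 0.4923, pi_1 = 0.5077. Entropy rate H' = pi_0*H(p01) + pi_1*H(p10) = 0.4923*0.7453 + 0.5077*0.7883 = 0.7671

0.7671 bits/symbol


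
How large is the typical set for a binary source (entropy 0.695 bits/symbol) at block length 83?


log2|A_typical| = nH = 83 * 0.695 = 57.685, so |A_typical| ~ 2^57.685 = 2.317e+17

2.317e+17


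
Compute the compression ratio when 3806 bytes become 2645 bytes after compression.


Ratio = original / compressed = 3806 / 2645 = 1.4389

1.4389


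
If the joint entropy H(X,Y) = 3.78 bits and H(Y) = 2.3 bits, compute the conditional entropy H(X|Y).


H(X|Y) = H(X,Y) - H(Y) = 3.78 - 2.3 = 1.48

1.48 bits


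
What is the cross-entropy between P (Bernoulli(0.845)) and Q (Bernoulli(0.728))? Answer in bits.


H(P,Q) = -p*log2(q) - (1-p)*log2(1-q). -0.845*log2(0.728) = 0.387001; -0.155*log2(0.272) = 0.291140. H(P,Q) = 0.387001 + 0.291140 = 0.6781

0.6781 bits


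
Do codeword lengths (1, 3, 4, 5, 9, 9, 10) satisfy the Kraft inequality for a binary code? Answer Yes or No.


Kraft sum = sum(2^(-l_i)) = 0.7236, need <= 1. Result: satisfied (a binary prefix-free code with these lengths exists)

Yes


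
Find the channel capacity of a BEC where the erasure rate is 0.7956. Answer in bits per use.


C = 1 - epsilon = 1 - 0.7956 = 0.2044

0.2044 bits


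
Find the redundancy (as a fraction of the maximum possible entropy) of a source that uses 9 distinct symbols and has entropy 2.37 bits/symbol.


H_max = log2(K) = log2(9) = 3.1699 bits/symbol. Redundancy = 1 - H/H_max = 1 - 2.37/3.1699 = 1 - 0.7477 = 0.2523

0.2523


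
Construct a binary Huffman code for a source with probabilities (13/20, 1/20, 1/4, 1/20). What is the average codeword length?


Huffman construction (repeatedly merge the two least-probable nodes; each merge adds 1 bit to every symbol beneath it): 1/20 + 1/20 = 1/10; 1/10 + 1/4 = 7/20; 7/20 + 13/20 = 1. Resulting codeword lengths (in the order the probabilities were given): (1, 3, 2, 3). L_avg = sum(p_i * l_i) = 13/20*1 + 1/20*3 + 1/4*2 + 1/20*3 = 29/20 = 1.45

1.45 bits


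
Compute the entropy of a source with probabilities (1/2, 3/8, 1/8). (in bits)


H = -sum(p_i * log2(p_i)). Terms: -(1/2)*log2(1/2) = 0.500000; -(3/8)*log2(3/8) = 0.530639; -(1/8)*log2(1/8) = 0.375000. H = 0.500000 + 0.530639 + 0.375000 = 1.4056

1.4056 bits


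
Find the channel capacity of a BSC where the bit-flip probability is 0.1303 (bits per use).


H(p) = -p*log2(p) - (1-p)*log2(1-p) = -0.1303*log2(0.1303) - 0.8697*log2(0.8697) = 0.383094 + 0.175167 = 0.5583. C = 1 - H(p) = 1 - 0.5583 = 0.4417

0.4417 bits


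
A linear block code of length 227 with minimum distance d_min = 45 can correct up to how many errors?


Correction capability = floor((d-1)/2) = floor((45-1)/2) = 22

22 errors


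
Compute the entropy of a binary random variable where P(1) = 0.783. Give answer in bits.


H = -p*log2(p) - (1-p)*log2(1-p). -0.783*log2(0.783) = 0.276333; -0.217*log2(0.217) = 0.478319. H = 0.276333 + 0.478319 = 0.7547

0.7547 bits


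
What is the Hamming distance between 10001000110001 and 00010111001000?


Count differing positions: ^ . . ^ ^ ^ ^ ^ ^ ^ ^ . . ^ = 10 differences

10


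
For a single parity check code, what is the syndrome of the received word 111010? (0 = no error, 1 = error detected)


Syndrome = XOR of all bits = 1 XOR 1 XOR 1 XOR 0 XOR 1 XOR 0 = 0

0


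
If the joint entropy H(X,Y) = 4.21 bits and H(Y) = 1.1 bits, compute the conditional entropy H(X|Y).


H(X|Y) = H(X,Y) - H(Y) = 4.21 - 1.1 = 3.11

3.11 bits


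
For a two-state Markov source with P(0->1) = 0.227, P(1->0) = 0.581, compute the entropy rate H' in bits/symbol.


Stationary distribution: pi_0 = p10/(p01+p10) = 0.7191, pi_1 = 0.2809. Entropy rate H' = pi_0*H(p01) + pi_1*H(p10) = 0.7191*0.7727 + 0.2809*0.981 = 0.8312

0.8312 bits/symbol


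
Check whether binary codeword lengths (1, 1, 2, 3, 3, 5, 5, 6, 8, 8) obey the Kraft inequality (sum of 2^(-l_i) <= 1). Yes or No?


Kraft sum = sum(2^(-l_i)) = 1.5859, need <= 1. Result: violated (a binary prefix-free code with these lengths cannot exist)

No


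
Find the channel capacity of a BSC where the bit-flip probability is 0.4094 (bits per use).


H(p) = -p*log2(p) - (1-p)*log2(1-p) = -0.4094*log2(0.4094) - 0.5906*log2(0.5906) = 0.527478 + 0.448706 = 0.9762. C = 1 - H(p) = 1 - 0.9762 = 0.0238

0.0238 bits


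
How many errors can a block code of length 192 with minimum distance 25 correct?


Correction capability = floor((d-1)/2) = floor((25-1)/2) = 12

12 errors


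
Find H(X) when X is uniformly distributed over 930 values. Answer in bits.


H = log2(n) = log2(930) = 9.8611

9.8611 bits


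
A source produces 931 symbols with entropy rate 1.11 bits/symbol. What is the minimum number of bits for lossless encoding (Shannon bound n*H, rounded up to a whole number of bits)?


Minimum bits >= n * H = 931 * 1.11 = 1033.41, rounded up to a whole number of bits = 1034

1034 bits


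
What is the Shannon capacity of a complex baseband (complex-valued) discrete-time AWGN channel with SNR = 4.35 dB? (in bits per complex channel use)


SNR_linear = 10^(4.35/10) = 2.7227; C = log2(1 + SNR_linear) = log2(1 + 2.7227) = 1.8963

1.8963 bits/channel use


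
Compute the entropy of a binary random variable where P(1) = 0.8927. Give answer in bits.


H = -p*log2(p) - (1-p)*log2(1-p). -0.8927*log2(0.8927) = 0.146182; -0.1073*log2(0.1073) = 0.345536. H = 0.146182 + 0.345536 = 0.4917

0.4917 bits


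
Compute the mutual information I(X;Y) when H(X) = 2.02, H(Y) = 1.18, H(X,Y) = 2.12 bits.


I(X;Y) = H(X) + H(Y) - H(X,Y) = 2.02 + 1.18 - 2.12 = 1.08

1.08 bits


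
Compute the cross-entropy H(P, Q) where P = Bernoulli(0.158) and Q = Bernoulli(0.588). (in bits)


H(P,Q) = -p*log2(q) - (1-p)*log2(1-q). -0.158*log2(0.588) = 0.121046; -0.842*log2(0.412) = 1.077157. H(P,Q) = 0.121046 + 1.077157 = 1.1982

1.1982 bits


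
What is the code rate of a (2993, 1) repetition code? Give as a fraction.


Rate = k/n = 1/2993

1/2993


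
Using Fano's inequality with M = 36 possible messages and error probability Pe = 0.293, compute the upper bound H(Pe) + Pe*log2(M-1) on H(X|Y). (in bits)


H(Pe) = -Pe*log2(Pe) - (1-Pe)*log2(1-Pe) = -0.293*log2(0.293) - 0.707*log2(0.707) = 0.518911 + 0.353654 = 0.8726. Pe*log2(M-1) = 0.293*log2(35) = 1.502880. Bound = H(Pe) + Pe*log2(M-1) = 0.518911 + 0.353654 + 1.502880 = 2.3754

2.3754 bits


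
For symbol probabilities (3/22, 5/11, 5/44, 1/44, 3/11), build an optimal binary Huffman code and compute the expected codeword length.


Huffman construction (repeatedly merge the two least-probable nodes; each merge adds 1 bit to every symbol beneath it): 1/44 + 5/44 = 3/22; 3/22 + 3/22 = 3/11; 3/11 + 3/11 = 6/11; 5/11 + 6/11 = 1. Resulting codeword lengths (in the order the probabilities were given): (3, 1, 4, 4, 2). L_avg = sum(p_i * l_i) = 3/22*3 + 5/11*1 + 5/44*4 + 1/44*4 + 3/11*2 = 43/22 = 1.9545

1.9545 bits


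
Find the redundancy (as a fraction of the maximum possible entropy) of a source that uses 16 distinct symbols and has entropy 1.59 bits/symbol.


H_max = log2(K) = log2(16) = 4.0 bits/symbol. Redundancy = 1 - H/H_max = 1 - 1.59/4.0 = 1 - 0.3975 = 0.6025

0.6025


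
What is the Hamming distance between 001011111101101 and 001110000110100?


Count differing positions: . . . ^ . ^ ^ ^ ^ . ^ ^ . . ^ = 8 differences

8


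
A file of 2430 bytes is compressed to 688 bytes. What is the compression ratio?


Ratio = original / compressed = 2430 / 688 = 3.532

3.532


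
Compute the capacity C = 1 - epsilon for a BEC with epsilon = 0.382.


C = 1 - epsilon = 1 - 0.382 = 0.618

0.618 bits


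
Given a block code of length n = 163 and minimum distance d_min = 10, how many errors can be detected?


Detection capability = d_min - 1 = 10 - 1 = 9

9 errors


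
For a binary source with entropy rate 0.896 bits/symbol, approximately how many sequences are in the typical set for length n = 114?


log2|A_typical| = nH = 114 * 0.896 = 102.144, so |A_typical| ~ 2^102.144 = 5.603e+30

5.603e+30


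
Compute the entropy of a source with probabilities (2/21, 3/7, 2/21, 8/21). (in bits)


H = -sum(p_i * log2(p_i)). Terms: -(2/21)*log2(2/21) = 0.323078; -(3/7)*log2(3/7) = 0.523882; -(2/21)*log2(2/21) = 0.323078; -(8/21)*log2(8/21) = 0.530407. H = 0.323078 + 0.523882 + 0.323078 + 0.530407 = 1.7004

1.7004 bits


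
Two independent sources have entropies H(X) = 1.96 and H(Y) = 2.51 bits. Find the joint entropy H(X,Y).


For independent variables, H(X,Y) = H(X) + H(Y) = 1.96 + 2.51 = 4.47

4.47 bits


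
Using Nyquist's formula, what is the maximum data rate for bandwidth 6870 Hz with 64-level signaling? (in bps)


Rate = 2 * B * log2(M) = 2 * 6870 * 6.0 = 82440.0

82440.0 bps


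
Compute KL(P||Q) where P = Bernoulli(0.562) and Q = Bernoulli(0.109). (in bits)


KL = p*log2(p/q) + (1-p)*log2((1-p)/(1-q)) = 0.562*log2(0.562/0.109) + 0.438*log2(0.438/0.891) = 0.8811

0.8811 bits


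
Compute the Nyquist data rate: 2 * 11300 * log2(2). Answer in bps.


Rate = 2 * B * log2(M) = 2 * 11300 * 1.0 = 22600.0

22600.0 bps


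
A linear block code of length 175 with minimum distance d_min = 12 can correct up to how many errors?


Correction capability = floor((d-1)/2) = floor((12-1)/2) = 5

5 errors


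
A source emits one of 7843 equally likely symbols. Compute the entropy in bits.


H = log2(n) = log2(7843) = 12.9372

12.9372 bits


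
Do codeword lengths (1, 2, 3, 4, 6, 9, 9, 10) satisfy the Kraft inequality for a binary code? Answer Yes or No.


Kraft sum = sum(2^(-l_i)) = 0.958, need <= 1. Result: satisfied (a binary prefix-free code with these lengths exists)

Yes


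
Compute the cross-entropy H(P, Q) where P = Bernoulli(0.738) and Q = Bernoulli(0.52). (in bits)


H(P,Q) = -p*log2(q) - (1-p)*log2(1-q). -0.738*log2(0.52) = 0.696241; -0.262*log2(0.48) = 0.277430. H(P,Q) = 0.696241 + 0.277430 = 0.9737

0.9737 bits


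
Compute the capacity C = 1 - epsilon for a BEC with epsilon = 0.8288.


C = 1 - epsilon = 1 - 0.8288 = 0.1712

0.1712 bits


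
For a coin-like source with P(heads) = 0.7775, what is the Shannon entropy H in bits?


H = -p*log2(p) - (1-p)*log2(1-p). -0.7775*log2(0.7775) = 0.282299; -0.2225*log2(0.2225) = 0.482407. H = 0.282299 + 0.482407 = 0.7647

0.7647 bits


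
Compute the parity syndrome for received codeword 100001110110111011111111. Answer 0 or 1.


Syndrome = XOR of all bits = 1 XOR 0 XOR 0 XOR 0 XOR 0 XOR 1 XOR 1 XOR 1 XOR 0 XOR 1 XOR 1 XOR 0 XOR 1 XOR 1 XOR 1 XOR 0 XOR 1 XOR 1 XOR 1 XOR 1 XOR 1 XOR 1 XOR 1 XOR 1 = 1

1


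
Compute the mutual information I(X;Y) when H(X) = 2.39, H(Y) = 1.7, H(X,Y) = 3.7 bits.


I(X;Y) = H(X) + H(Y) - H(X,Y) = 2.39 + 1.7 - 3.7 = 0.39

0.39 bits


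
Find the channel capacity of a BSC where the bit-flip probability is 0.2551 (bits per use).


H(p) = -p*log2(p) - (1-p)*log2(1-p) = -0.2551*log2(0.2551) - 0.7449*log2(0.7449) = 0.502768 + 0.316494 = 0.8193. C = 1 - H(p) = 1 - 0.8193 = 0.1807

0.1807 bits


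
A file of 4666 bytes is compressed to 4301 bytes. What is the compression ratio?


Ratio = original / compressed = 4666 / 4301 = 1.0849

1.0849


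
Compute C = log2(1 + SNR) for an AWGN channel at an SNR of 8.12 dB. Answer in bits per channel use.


SNR_linear = 10^(8.12/10) = 6.4863; C = log2(1 + SNR_linear) = log2(1 + 6.4863) = 2.9043

2.9043 bits/channel use


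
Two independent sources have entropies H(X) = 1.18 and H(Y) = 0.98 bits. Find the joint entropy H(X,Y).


For independent variables, H(X,Y) = H(X) + H(Y) = 1.18 + 0.98 = 2.16

2.16 bits


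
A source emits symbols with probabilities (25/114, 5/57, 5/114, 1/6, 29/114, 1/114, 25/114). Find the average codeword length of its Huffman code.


Huffman construction (repeatedly merge the two least-probable nodes; each merge adds 1 bit to every symbol beneath it): 1/114 + 5/114 = 1/19; 1/19 + 5/57 = 8/57; 8/57 + 1/6 = 35/114; 25/114 + 25/114 = 25/57; 29/114 + 35/114 = 32/57; 25/57 + 32/57 = 1. Resulting codeword lengths (in the order the probabilities were given): (2, 4, 5, 3, 2, 5, 2). L_avg = sum(p_i * l_i) = 25/114*2 + 5/57*4 + 5/114*5 + 1/6*3 + 29/114*2 + 1/114*5 + 25/114*2 = 5/2 = 2.5

2.5 bits


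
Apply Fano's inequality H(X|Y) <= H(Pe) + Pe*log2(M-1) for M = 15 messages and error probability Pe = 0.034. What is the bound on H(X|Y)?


H(Pe) = -Pe*log2(Pe) - (1-Pe)*log2(1-Pe) = -0.034*log2(0.034) - 0.966*log2(0.966) = 0.165863 + 0.048208 = 0.2141. Pe*log2(M-1) = 0.034*log2(14) = 0.129450. Bound = H(Pe) + Pe*log2(M-1) = 0.165863 + 0.048208 + 0.129450 = 0.3435

0.3435 bits


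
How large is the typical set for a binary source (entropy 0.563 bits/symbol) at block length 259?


log2|A_typical| = nH = 259 * 0.563 = 145.817, so |A_typical| ~ 2^145.817 = 7.858e+43

7.858e+43


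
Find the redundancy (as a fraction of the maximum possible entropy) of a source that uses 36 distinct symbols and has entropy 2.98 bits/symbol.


H_max = log2(K) = log2(36) = 5.1699 bits/symbol. Redundancy = 1 - H/H_max = 1 - 2.98/5.1699 = 1 - 0.5764 = 0.4236

0.4236


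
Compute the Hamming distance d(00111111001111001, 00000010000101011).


Count differing positions: . . ^ ^ ^ ^ . ^ . . ^ . ^ . . ^ . = 8 differences

8


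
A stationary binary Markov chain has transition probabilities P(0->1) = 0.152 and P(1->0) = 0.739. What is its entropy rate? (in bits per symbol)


Stationary distribution: pi_0 = p10/(p01+p10) = 0.8294, pi_1 = 0.1706. Entropy rate H' = pi_0*H(p01) + pi_1*H(p10) = 0.8294*0.6148 + 0.1706*0.8283 = 0.6512

0.6512 bits/symbol


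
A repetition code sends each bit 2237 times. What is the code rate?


Rate = k/n = 1/2237

1/2237


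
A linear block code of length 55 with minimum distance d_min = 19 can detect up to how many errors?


Detection capability = d_min - 1 = 19 - 1 = 18

18 errors


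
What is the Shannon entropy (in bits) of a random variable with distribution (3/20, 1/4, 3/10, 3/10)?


H = -sum(p_i * log2(p_i)). Terms: -(3/20)*log2(3/20) = 0.410545; -(1/4)*log2(1/4) = 0.500000; -(3/10)*log2(3/10) = 0.521090; -(3/10)*log2(3/10) = 0.521090. H = 0.410545 + 0.500000 + 0.521090 + 0.521090 = 1.9527

1.9527 bits


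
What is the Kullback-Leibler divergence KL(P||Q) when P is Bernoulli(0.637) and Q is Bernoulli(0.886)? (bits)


KL = p*log2(p/q) + (1-p)*log2((1-p)/(1-q)) = 0.637*log2(0.637/0.886) + 0.363*log2(0.363/0.114) = 0.3033

0.3033 bits


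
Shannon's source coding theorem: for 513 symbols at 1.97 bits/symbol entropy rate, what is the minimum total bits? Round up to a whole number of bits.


Minimum bits >= n * H = 513 * 1.97 = 1010.61, rounded up to a whole number of bits = 1011

1011 bits


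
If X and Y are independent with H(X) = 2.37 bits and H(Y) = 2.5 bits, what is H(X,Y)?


For independent variables, H(X,Y) = H(X) + H(Y) = 2.37 + 2.5 = 4.87

4.87 bits


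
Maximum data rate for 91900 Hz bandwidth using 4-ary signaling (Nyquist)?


Rate = 2 * B * log2(M) = 2 * 91900 * 2.0 = 367600.0

367600.0 bps


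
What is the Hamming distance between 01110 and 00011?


Count differing positions: . ^ ^ . ^ = 3 differences

3


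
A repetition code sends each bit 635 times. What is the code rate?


Rate = k/n = 1/635

1/635


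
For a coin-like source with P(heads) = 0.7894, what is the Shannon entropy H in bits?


H = -p*log2(p) - (1-p)*log2(1-p). -0.7894*log2(0.7894) = 0.269321; -0.2106*log2(0.2106) = 0.473307. H = 0.269321 + 0.473307 = 0.7426

0.7426 bits


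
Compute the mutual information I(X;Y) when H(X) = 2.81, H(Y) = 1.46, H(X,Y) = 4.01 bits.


I(X;Y) = H(X) + H(Y) - H(X,Y) = 2.81 + 1.46 - 4.01 = 0.26

0.26 bits


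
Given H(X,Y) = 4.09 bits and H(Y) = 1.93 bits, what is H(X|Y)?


H(X|Y) = H(X,Y) - H(Y) = 4.09 - 1.93 = 2.16

2.16 bits


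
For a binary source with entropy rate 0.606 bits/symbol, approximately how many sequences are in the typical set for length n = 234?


log2|A_typical| = nH = 234 * 0.606 = 141.804, so |A_typical| ~ 2^141.804 = 4.867e+42

4.867e+42


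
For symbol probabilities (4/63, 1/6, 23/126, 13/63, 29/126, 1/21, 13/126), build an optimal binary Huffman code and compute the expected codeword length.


Huffman construction (repeatedly merge the two least-probable nodes; each merge adds 1 bit to every symbol beneath it): 1/21 + 4/63 = 1/9; 13/126 + 1/9 = 3/14; 1/6 + 23/126 = 22/63; 13/63 + 3/14 = 53/126; 29/126 + 22/63 = 73/126; 53/126 + 73/126 = 1. Resulting codeword lengths (in the order the probabilities were given): (4, 3, 3, 2, 2, 4, 3). L_avg = sum(p_i * l_i) = 4/63*4 + 1/6*3 + 23/126*3 + 13/63*2 + 29/126*2 + 1/21*4 + 13/126*3 = 337/126 = 2.6746

2.6746 bits


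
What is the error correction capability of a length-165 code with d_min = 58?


Correction capability = floor((d-1)/2) = floor((58-1)/2) = 28

28 errors


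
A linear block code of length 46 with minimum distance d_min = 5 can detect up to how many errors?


Detection capability = d_min - 1 = 5 - 1 = 4

4 errors


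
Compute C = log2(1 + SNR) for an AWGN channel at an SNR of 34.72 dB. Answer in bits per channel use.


SNR_linear = 10^(34.72/10) = 2964.8314; C = log2(1 + SNR_linear) = log2(1 + 2964.8314) = 11.5342

11.5342 bits/channel use


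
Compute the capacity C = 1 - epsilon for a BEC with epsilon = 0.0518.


C = 1 - epsilon = 1 - 0.0518 = 0.9482

0.9482 bits


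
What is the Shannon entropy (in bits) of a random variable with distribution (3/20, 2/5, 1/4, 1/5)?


H = -sum(p_i * log2(p_i)). Terms: -(3/20)*log2(3/20) = 0.410545; -(2/5)*log2(2/5) = 0.528771; -(1/4)*log2(1/4) = 0.500000; -(1/5)*log2(1/5) = 0.464386. H = 0.410545 + 0.528771 + 0.500000 + 0.464386 = 1.9037

1.9037 bits


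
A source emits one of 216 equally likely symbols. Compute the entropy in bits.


H = log2(n) = log2(216) = 7.7549

7.7549 bits


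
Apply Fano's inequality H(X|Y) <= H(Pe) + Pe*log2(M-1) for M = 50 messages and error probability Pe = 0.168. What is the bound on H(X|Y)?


H(Pe) = -Pe*log2(Pe) - (1-Pe)*log2(1-Pe) = -0.168*log2(0.168) - 0.832*log2(0.832) = 0.432342 + 0.220767 = 0.6531. Pe*log2(M-1) = 0.168*log2(49) = 0.943271. Bound = H(Pe) + Pe*log2(M-1) = 0.432342 + 0.220767 + 0.943271 = 1.5964

1.5964 bits


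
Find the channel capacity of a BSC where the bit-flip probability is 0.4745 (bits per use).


H(p) = -p*log2(p) - (1-p)*log2(1-p) = -0.4745*log2(0.4745) - 0.5255*log2(0.5255) = 0.510334 + 0.487789 = 0.9981. C = 1 - H(p) = 1 - 0.9981 = 0.0019

0.0019 bits


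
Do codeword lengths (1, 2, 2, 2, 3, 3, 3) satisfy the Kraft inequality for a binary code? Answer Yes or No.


Kraft sum = sum(2^(-l_i)) = 1.625, need <= 1. Result: violated (a binary prefix-free code with these lengths cannot exist)

No


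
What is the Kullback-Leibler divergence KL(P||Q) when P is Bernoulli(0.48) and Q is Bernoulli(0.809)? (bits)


KL = p*log2(p/q) + (1-p)*log2((1-p)/(1-q)) = 0.48*log2(0.48/0.809) + 0.52*log2(0.52/0.191) = 0.3899

0.3899 bits


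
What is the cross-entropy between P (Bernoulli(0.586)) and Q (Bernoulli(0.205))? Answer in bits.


H(P,Q) = -p*log2(q) - (1-p)*log2(1-q). -0.586*log2(0.205) = 1.339774; -0.414*log2(0.795) = 0.137023. H(P,Q) = 1.339774 + 0.137023 = 1.4768

1.4768 bits


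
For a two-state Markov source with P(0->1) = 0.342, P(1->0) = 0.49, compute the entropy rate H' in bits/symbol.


Stationary distribution: pi_0 = p10/(p01+p10) = 0.5889, pi_1 = 0.4111. Entropy rate H' = pi_0*H(p01) + pi_1*H(p10) = 0.5889*0.9267 + 0.4111*0.9997 = 0.9567

0.9567 bits/symbol


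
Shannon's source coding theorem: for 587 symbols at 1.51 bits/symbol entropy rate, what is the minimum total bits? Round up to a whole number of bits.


Minimum bits >= n * H = 587 * 1.51 = 886.37, rounded up to a whole number of bits = 887

887 bits


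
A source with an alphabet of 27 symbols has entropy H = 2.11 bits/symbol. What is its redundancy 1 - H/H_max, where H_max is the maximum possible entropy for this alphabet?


H_max = log2(K) = log2(27) = 4.7549 bits/symbol. Redundancy = 1 - H/H_max = 1 - 2.11/4.7549 = 1 - 0.4438 = 0.5562

0.5562


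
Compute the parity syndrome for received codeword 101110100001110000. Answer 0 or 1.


Syndrome = XOR of all bits = 1 XOR 0 XOR 1 XOR 1 XOR 1 XOR 0 XOR 1 XOR 0 XOR 0 XOR 0 XOR 0 XOR 1 XOR 1 XOR 1 XOR 0 XOR 0 XOR 0 XOR 0 = 0

0


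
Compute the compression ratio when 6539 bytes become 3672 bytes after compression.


Ratio = original / compressed = 6539 / 3672 = 1.7808

1.7808


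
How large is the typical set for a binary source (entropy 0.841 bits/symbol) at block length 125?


log2|A_typical| = nH = 125 * 0.841 = 105.125, so |A_typical| ~ 2^105.125 = 4.424e+31

4.424e+31


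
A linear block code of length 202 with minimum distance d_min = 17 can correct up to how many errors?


Correction capability = floor((d-1)/2) = floor((17-1)/2) = 8

8 errors


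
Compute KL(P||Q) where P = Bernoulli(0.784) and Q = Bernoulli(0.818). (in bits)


KL = p*log2(p/q) + (1-p)*log2((1-p)/(1-q)) = 0.784*log2(0.784/0.818) + 0.216*log2(0.216/0.182) = 0.0054

0.0054 bits


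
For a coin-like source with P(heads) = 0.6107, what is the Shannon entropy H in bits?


H = -p*log2(p) - (1-p)*log2(1-p). -0.6107*log2(0.6107) = 0.434491; -0.3893*log2(0.3893) = 0.529855. H = 0.434491 + 0.529855 = 0.9643

0.9643 bits


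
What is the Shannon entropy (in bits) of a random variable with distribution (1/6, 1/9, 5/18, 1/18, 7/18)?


H = -sum(p_i * log2(p_i)). Terms: -(1/6)*log2(1/6) = 0.430827; -(1/9)*log2(1/9) = 0.352214; -(5/18)*log2(5/18) = 0.513332; -(1/18)*log2(1/18) = 0.231663; -(7/18)*log2(7/18) = 0.529888. H = 0.430827 + 0.352214 + 0.513332 + 0.231663 + 0.529888 = 2.0579

2.0579 bits


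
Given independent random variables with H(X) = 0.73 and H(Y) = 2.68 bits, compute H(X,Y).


For independent variables, H(X,Y) = H(X) + H(Y) = 0.73 + 2.68 = 3.41

3.41 bits


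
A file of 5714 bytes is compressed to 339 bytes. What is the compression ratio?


Ratio = original / compressed = 5714 / 339 = 16.8555

16.8555


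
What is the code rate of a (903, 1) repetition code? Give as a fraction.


Rate = k/n = 1/903

1/903


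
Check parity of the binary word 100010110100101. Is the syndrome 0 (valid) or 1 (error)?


Syndrome = XOR of all bits = 1 XOR 0 XOR 0 XOR 0 XOR 1 XOR 0 XOR 1 XOR 1 XOR 0 XOR 1 XOR 0 XOR 0 XOR 1 XOR 0 XOR 1 = 1

1


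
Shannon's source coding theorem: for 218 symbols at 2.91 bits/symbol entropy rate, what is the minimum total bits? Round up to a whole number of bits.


Minimum bits >= n * H = 218 * 2.91 = 634.38, rounded up to a whole number of bits = 635

635 bits


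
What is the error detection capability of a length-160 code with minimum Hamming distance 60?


Detection capability = d_min - 1 = 60 - 1 = 59

59 errors


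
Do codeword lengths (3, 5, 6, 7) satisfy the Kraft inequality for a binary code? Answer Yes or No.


Kraft sum = sum(2^(-l_i)) = 0.1797, need <= 1. Result: satisfied (a binary prefix-free code with these lengths exists)

Yes


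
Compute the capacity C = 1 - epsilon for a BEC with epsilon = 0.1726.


C = 1 - epsilon = 1 - 0.1726 = 0.8274

0.8274 bits


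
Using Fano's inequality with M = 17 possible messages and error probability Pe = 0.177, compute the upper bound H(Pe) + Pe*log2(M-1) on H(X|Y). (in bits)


H(Pe) = -Pe*log2(Pe) - (1-Pe)*log2(1-Pe) = -0.177*log2(0.177) - 0.823*log2(0.823) = 0.442178 + 0.231292 = 0.6735. Pe*log2(M-1) = 0.177*log2(16) = 0.708000. Bound = H(Pe) + Pe*log2(M-1) = 0.442178 + 0.231292 + 0.708000 = 1.3815

1.3815 bits


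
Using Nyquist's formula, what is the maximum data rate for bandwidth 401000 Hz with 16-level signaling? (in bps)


Rate = 2 * B * log2(M) = 2 * 401000 * 4.0 = 3208000.0

3208000.0 bps


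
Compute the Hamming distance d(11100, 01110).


Count differing positions: ^ . . ^ . = 2 differences

2


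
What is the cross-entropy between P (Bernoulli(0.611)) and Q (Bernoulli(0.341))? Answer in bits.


H(P,Q) = -p*log2(q) - (1-p)*log2(1-q). -0.611*log2(0.341) = 0.948368; -0.389*log2(0.659) = 0.234042. H(P,Q) = 0.948368 + 0.234042 = 1.1824

1.1824 bits


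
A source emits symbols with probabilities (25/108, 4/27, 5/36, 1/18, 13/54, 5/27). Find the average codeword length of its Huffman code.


Huffman construction (repeatedly merge the two least-probable nodes; each merge adds 1 bit to every symbol beneath it): 1/18 + 5/36 = 7/36; 4/27 + 5/27 = 1/3; 7/36 + 25/108 = 23/54; 13/54 + 1/3 = 31/54; 23/54 + 31/54 = 1. Resulting codeword lengths (in the order the probabilities were given): (2, 3, 3, 3, 2, 3). L_avg = sum(p_i * l_i) = 25/108*2 + 4/27*3 + 5/36*3 + 1/18*3 + 13/54*2 + 5/27*3 = 91/36 = 2.5278

2.5278 bits


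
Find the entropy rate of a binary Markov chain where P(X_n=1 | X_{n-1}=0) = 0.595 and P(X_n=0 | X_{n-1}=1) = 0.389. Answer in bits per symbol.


Stationary distribution: pi_0 = p10/(p01+p10) = 0.3953, pi_1 = 0.6047. Entropy rate H' = pi_0*H(p01) + pi_1*H(p10) = 0.3953*0.9738 + 0.6047*0.9642 = 0.968

0.968 bits/symbol


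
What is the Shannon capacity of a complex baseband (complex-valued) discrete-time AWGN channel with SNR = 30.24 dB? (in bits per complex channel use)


SNR_linear = 10^(30.24/10) = 1056.8175; C = log2(1 + SNR_linear) = log2(1 + 1056.8175) = 10.0469

10.0469 bits/channel use


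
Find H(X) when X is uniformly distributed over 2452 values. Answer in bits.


H = log2(n) = log2(2452) = 11.2597

11.2597 bits


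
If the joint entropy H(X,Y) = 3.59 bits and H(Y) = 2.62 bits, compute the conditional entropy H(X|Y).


H(X|Y) = H(X,Y) - H(Y) = 3.59 - 2.62 = 0.97

0.97 bits


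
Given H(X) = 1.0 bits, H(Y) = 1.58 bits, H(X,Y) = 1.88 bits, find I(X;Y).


I(X;Y) = H(X) + H(Y) - H(X,Y) = 1.0 + 1.58 - 1.88 = 0.7

0.7 bits


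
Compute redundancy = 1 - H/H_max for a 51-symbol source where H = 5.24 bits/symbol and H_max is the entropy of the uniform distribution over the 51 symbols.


H_max = log2(K) = log2(51) = 5.6724 bits/symbol. Redundancy = 1 - H/H_max = 1 - 5.24/5.6724 = 1 - 0.9238 = 0.0762

0.0762


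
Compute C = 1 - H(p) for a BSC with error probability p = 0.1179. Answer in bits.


H(p) = -p*log2(p) - (1-p)*log2(1-p) = -0.1179*log2(0.1179) - 0.8821*log2(0.8821) = 0.363647 + 0.159648 = 0.5233. C = 1 - H(p) = 1 - 0.5233 = 0.4767

0.4767 bits


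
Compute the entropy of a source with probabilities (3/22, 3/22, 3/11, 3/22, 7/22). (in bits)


H = -sum(p_i * log2(p_i)). Terms: -(3/22)*log2(3/22) = 0.391973; -(3/22)*log2(3/22) = 0.391973; -(3/11)*log2(3/11) = 0.511219; -(3/22)*log2(3/22) = 0.391973; -(7/22)*log2(7/22) = 0.525661. H = 0.391973 + 0.391973 + 0.511219 + 0.391973 + 0.525661 = 2.2128

2.2128 bits


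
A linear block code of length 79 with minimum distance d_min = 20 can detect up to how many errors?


Detection capability = d_min - 1 = 20 - 1 = 19

19 errors


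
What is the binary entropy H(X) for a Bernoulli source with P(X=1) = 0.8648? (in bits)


H = -p*log2(p) - (1-p)*log2(1-p). -0.8648*log2(0.8648) = 0.181229; -0.1352*log2(0.1352) = 0.390300. H = 0.181229 + 0.390300 = 0.5715

0.5715 bits


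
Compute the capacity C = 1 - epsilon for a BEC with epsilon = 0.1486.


C = 1 - epsilon = 1 - 0.1486 = 0.8514

0.8514 bits


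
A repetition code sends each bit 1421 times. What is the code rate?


Rate = k/n = 1/1421

1/1421


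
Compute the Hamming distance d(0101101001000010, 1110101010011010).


Count differing positions: ^ . ^ ^ . . . . ^ ^ . ^ ^ . . . = 7 differences

7


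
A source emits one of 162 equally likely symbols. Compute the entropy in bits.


H = log2(n) = log2(162) = 7.3399

7.3399 bits


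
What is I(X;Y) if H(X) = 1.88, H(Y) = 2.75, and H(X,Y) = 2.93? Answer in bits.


I(X;Y) = H(X) + H(Y) - H(X,Y) = 1.88 + 2.75 - 2.93 = 1.7

1.7 bits


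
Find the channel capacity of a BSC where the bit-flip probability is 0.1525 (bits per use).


H(p) = -p*log2(p) - (1-p)*log2(1-p) = -0.1525*log2(0.1525) - 0.8475*log2(0.8475) = 0.413751 + 0.202311 = 0.6161. C = 1 - H(p) = 1 - 0.6161 = 0.3839

0.3839 bits


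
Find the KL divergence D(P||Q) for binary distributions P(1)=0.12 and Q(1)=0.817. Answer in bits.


KL = p*log2(p/q) + (1-p)*log2((1-p)/(1-q)) = 0.12*log2(0.12/0.817) + 0.88*log2(0.88/0.183) = 1.6617

1.6617 bits


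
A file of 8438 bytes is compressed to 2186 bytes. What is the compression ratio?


Ratio = original / compressed = 8438 / 2186 = 3.86

3.86


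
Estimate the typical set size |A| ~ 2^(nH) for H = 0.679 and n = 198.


log2|A_typical| = nH = 198 * 0.679 = 134.442, so |A_typical| ~ 2^134.442 = 2.959e+40

2.959e+40


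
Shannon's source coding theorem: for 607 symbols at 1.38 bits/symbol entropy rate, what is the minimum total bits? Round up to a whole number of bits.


Minimum bits >= n * H = 607 * 1.38 = 837.66, rounded up to a whole number of bits = 838

838 bits


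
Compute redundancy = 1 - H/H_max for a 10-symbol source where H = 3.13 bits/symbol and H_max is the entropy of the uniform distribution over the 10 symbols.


H_max = log2(K) = log2(10) = 3.3219 bits/symbol. Redundancy = 1 - H/H_max = 1 - 3.13/3.3219 = 1 - 0.9422 = 0.0578

0.0578


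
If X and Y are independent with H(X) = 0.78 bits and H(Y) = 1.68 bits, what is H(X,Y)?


For independent variables, H(X,Y) = H(X) + H(Y) = 0.78 + 1.68 = 2.46

2.46 bits


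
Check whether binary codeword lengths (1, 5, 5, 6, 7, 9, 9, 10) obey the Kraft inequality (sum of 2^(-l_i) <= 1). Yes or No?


Kraft sum = sum(2^(-l_i)) = 0.5908, need <= 1. Result: satisfied (a binary prefix-free code with these lengths exists)

Yes


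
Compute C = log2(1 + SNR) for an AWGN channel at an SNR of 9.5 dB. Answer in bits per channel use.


SNR_linear = 10^(9.5/10) = 8.9125; C = log2(1 + SNR_linear) = log2(1 + 8.9125) = 3.3093

3.3093 bits/channel use


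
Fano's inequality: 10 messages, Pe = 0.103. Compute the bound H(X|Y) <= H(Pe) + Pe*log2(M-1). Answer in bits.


H(Pe) = -Pe*log2(Pe) - (1-Pe)*log2(1-Pe) = -0.103*log2(0.103) - 0.897*log2(0.897) = 0.337766 + 0.140668 = 0.4784. Pe*log2(M-1) = 0.103*log2(9) = 0.326502. Bound = H(Pe) + Pe*log2(M-1) = 0.337766 + 0.140668 + 0.326502 = 0.8049

0.8049 bits


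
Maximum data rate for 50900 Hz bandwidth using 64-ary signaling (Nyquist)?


Rate = 2 * B * log2(M) = 2 * 50900 * 6.0 = 610800.0

610800.0 bps


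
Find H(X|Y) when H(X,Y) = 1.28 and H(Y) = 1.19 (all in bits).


H(X|Y) = H(X,Y) - H(Y) = 1.28 - 1.19 = 0.09

0.09 bits


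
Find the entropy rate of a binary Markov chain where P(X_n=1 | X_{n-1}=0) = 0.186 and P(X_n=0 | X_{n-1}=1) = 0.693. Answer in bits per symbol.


Stationary distribution: pi_0 = p10/(p01+p10) = 0.7884, pi_1 = 0.2116. Entropy rate H' = pi_0*H(p01) + pi_1*H(p10) = 0.7884*0.693 + 0.2116*0.8897 = 0.7346

0.7346 bits/symbol


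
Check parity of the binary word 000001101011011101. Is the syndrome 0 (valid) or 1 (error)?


Syndrome = XOR of all bits = 0 XOR 0 XOR 0 XOR 0 XOR 0 XOR 1 XOR 1 XOR 0 XOR 1 XOR 0 XOR 1 XOR 1 XOR 0 XOR 1 XOR 1 XOR 1 XOR 0 XOR 1 = 1

1


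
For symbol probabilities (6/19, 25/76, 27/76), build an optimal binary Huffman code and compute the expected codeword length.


Huffman construction (repeatedly merge the two least-probable nodes; each merge adds 1 bit to every symbol beneath it): 6/19 + 25/76 = 49/76; 27/76 + 49/76 = 1. Resulting codeword lengths (in the order the probabilities were given): (2, 2, 1). L_avg = sum(p_i * l_i) = 6/19*2 + 25/76*2 + 27/76*1 = 125/76 = 1.6447

1.6447 bits


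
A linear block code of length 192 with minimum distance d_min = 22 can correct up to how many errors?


Correction capability = floor((d-1)/2) = floor((22-1)/2) = 10

10 errors


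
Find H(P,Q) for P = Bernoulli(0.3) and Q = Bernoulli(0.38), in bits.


H(P,Q) = -p*log2(q) - (1-p)*log2(1-q). -0.3*log2(0.38) = 0.418779; -0.7*log2(0.62) = 0.482762. H(P,Q) = 0.418779 + 0.482762 = 0.9015

0.9015 bits


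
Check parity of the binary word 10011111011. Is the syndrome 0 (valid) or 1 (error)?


Syndrome = XOR of all bits = 1 XOR 0 XOR 0 XOR 1 XOR 1 XOR 1 XOR 1 XOR 1 XOR 0 XOR 1 XOR 1 = 0

0


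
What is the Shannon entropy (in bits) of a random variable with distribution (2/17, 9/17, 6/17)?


H = -sum(p_i * log2(p_i)). Terms: -(2/17)*log2(2/17) = 0.363231; -(9/17)*log2(9/17) = 0.485755; -(6/17)*log2(6/17) = 0.530294. H = 0.363231 + 0.485755 + 0.530294 = 1.3793

1.3793 bits


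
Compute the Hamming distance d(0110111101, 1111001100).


Count differing positions: ^ . . ^ ^ ^ . . . ^ = 5 differences

5


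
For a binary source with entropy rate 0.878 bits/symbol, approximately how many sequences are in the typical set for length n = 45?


log2|A_typical| = nH = 45 * 0.878 = 39.51, so |A_typical| ~ 2^39.51 = 7.829e+11

7.829e+11


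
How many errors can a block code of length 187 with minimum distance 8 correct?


Correction capability = floor((d-1)/2) = floor((8-1)/2) = 3

3 errors


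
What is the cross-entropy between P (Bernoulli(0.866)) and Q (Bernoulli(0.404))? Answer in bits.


H(P,Q) = -p*log2(q) - (1-p)*log2(1-q). -0.866*log2(0.404) = 1.132358; -0.134*log2(0.596) = 0.100047. H(P,Q) = 1.132358 + 0.100047 = 1.2324

1.2324 bits


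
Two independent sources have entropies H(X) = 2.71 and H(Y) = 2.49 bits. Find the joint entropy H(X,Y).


For independent variables, H(X,Y) = H(X) + H(Y) = 2.71 + 2.49 = 5.2

5.2 bits


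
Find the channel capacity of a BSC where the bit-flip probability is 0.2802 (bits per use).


H(p) = -p*log2(p) - (1-p)*log2(1-p) = -0.2802*log2(0.2802) - 0.7198*log2(0.7198) = 0.514299 + 0.341424 = 0.8557. C = 1 - H(p) = 1 - 0.8557 = 0.1443

0.1443 bits


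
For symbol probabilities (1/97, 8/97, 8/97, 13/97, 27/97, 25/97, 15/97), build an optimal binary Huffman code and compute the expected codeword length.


Huffman construction (repeatedly merge the two least-probable nodes; each merge adds 1 bit to every symbol beneath it): 1/97 + 8/97 = 9/97; 8/97 + 9/97 = 17/97; 13/97 + 15/97 = 28/97; 17/97 + 25/97 = 42/97; 27/97 + 28/97 = 55/97; 42/97 + 55/97 = 1. Resulting codeword lengths (in the order the probabilities were given): (4, 4, 3, 3, 2, 2, 3). L_avg = sum(p_i * l_i) = 1/97*4 + 8/97*4 + 8/97*3 + 13/97*3 + 27/97*2 + 25/97*2 + 15/97*3 = 248/97 = 2.5567

2.5567 bits


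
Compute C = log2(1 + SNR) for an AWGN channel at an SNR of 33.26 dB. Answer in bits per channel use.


SNR_linear = 10^(33.26/10) = 2118.3611; C = log2(1 + SNR_linear) = log2(1 + 2118.3611) = 11.0494

11.0494 bits/channel use
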